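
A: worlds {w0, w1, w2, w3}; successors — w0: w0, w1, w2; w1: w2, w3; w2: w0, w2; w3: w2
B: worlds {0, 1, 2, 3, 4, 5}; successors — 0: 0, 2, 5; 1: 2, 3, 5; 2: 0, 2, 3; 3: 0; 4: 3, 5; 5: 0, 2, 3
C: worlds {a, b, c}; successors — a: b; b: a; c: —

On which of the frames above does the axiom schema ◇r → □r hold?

C

Frame correspondent (Sahlqvist): ∀x ∀y ∀z (Rxy ∧ Rxz → y = z) — i.e. partial functionality.
A: fails — w0 sees both w0 and w1.
B: fails — 0 sees both 0 and 2.
C: ✓.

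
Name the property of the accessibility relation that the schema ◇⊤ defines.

This is a form of the D axiom.
It corresponds to seriality: ∀x ∃y Rxy.

Seriality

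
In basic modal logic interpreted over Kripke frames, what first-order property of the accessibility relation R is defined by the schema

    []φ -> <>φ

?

Suppose □φ→◇φ is valid. At any x set V(φ)=W. Then □φ at x, so ◇φ at x, so x has a successor.
The converse is a direct semantic check.
Frame condition: forall x exists y Rxy.

Seriality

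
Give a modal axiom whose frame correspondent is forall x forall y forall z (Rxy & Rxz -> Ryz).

◇r → □◇r

The condition is the Euclidean property. The 5 schema ◇r → □◇r defines it.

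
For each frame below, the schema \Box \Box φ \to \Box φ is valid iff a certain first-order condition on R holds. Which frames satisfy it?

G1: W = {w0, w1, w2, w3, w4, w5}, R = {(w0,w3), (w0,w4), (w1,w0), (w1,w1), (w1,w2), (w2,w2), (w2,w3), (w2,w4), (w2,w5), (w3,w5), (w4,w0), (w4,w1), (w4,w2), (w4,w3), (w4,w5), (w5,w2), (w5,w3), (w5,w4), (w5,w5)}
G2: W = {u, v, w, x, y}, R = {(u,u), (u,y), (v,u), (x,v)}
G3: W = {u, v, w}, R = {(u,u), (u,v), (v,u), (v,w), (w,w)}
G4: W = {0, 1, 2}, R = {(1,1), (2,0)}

G3

The schema corresponds to density: \forall x \forall y (Rxy \to \exists z (Rxz \wedge Rzy)).
G1: fails — Rw0w4 but no z with Rw0z and Rzw4.
G2: fails — Rxv but no z with Rxz and Rzv.
G3: satisfies the condition.
G4: fails — R20 but no z with R2z and Rz0.
Valid on: G3.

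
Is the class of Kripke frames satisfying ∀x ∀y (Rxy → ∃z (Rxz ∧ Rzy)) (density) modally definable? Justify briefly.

Definable; □□q → □q defines it

This is a Sahlqvist condition; the C4 axiom □□q → □q defines it.
Suppose □□q→□q is valid. Take Rxy and set V(q)={w : xR²w}. Then □□q at x, so □q at x, so q at y, i.e. ∃z(Rxz∧Rzy).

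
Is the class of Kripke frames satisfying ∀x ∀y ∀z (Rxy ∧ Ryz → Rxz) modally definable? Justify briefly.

This is a Sahlqvist condition; the 4 axiom □r → □□r defines it.

Yes — defined by □r → □□r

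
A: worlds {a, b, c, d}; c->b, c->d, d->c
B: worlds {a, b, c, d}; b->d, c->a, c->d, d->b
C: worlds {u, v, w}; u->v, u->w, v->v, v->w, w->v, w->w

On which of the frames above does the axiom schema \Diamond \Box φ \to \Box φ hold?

C

This is the axiom for the Euclidean property; its first-order frame correspondent is \forall x \forall y \forall z (Rxy \wedge Rxz \to Ryz).
A: fails — Rcb and Rcb but not Rbb.
B: fails — Rbd and Rbd but not Rdd.
C: holds.
Valid on: C.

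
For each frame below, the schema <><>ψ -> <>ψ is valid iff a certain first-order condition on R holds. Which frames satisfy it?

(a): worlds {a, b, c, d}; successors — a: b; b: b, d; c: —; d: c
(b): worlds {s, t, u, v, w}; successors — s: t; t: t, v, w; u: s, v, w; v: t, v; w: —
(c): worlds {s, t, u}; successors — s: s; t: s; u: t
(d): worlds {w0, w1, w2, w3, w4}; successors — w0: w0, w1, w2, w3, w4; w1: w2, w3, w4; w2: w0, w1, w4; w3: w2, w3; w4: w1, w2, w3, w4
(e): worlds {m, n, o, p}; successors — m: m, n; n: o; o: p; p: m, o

Frame correspondent (Sahlqvist): forall x forall y (x R^2 y -> exists w (y = w & xRw)) — i.e. a generalized confluence (Geach) condition.
(a): fails — aR²d but no w with d=w and aRw.
(b): fails — sR²v but no w* with v=w* and sRw*.
(c): fails — uR²s but no w with s=w and uRw.
(d): fails — w1R²w0 but no w with w0=w and w1Rw.
(e): fails — mR²o but no w with o=w and mRw.

none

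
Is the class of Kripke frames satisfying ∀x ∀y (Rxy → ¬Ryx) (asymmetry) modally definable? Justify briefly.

Modal frame validity is preserved under surjective bounded morphisms.
The 3-cycle (worlds a,b,c with a→b→c→a) is asymmetric. Mapping every world to a single reflexive point • is a surjective bounded morphism, and the reflexive point is not asymmetric (R•• but asymmetry requires ¬R••).
Hence asymmetry is not modally definable.

No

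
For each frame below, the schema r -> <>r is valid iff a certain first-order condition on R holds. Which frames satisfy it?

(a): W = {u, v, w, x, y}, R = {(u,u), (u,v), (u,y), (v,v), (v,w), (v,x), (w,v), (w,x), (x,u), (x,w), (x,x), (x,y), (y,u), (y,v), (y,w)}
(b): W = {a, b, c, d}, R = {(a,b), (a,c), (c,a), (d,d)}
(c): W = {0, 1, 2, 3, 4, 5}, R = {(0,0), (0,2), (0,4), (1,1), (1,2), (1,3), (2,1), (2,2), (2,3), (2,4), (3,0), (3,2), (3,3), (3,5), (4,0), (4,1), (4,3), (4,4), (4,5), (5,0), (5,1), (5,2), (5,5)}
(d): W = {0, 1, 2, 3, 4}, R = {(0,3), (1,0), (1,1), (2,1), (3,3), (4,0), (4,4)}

Frame correspondent (Sahlqvist): forall x Rxx — i.e. reflexivity.
(a): fails — world w does not see itself.
(b): fails — world a does not see itself.
(c): condition met.
(d): fails — world 0 does not see itself.
Valid on: (c).

(c)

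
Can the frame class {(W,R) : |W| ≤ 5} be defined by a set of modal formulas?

Modal frame validity is preserved under disjoint unions.
Any modal formula valid on each of 6 disjoint one-world frames is valid on their disjoint union (validity is preserved under disjoint unions). Each one-world frame has |W|=1≤5, but the union has |W|=6.
So no modal formula (or set of formulas) defines exactly the |W|≤5 frames.

Not definable by any modal formula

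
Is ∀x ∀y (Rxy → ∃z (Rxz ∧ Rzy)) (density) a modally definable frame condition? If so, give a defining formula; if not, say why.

Yes, by □□p → □p

Yes: it is density, defined by the C4 schema □□p → □p.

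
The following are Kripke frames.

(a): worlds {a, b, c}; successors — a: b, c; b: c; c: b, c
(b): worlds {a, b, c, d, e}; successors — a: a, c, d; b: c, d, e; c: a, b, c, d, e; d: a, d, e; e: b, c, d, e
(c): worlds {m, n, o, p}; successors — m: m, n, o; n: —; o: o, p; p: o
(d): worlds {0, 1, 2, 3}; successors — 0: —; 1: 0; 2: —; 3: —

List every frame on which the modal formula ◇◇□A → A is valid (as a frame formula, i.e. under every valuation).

This is the axiom for a generalized confluence (Geach) condition; its first-order frame correspondent is ∀x ∀y (xR²y → ∃w (yRw ∧ x = w)).
(a): fails — aR²b but no w with bRw and a=w.
(b): fails — aR²b but no w with bRw and a=w.
(c): fails — mR²n but no w with nRw and m=w.
(d): holds.
Valid on: (d).

(d)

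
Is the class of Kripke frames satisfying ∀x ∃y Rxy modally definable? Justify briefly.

Definable; □q → ◇q defines it

The condition is seriality. A defining modal formula is □q → ◇q.
Suppose □q→◇q is valid. At any x set V(q)=W. Then □q at x, so ◇q at x, so x has a successor.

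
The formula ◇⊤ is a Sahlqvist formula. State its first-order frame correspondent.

This schema is equivalent to the D axiom □φ → ◇φ.
Its frame correspondent is seriality — ∀x ∃y Rxy.

Seriality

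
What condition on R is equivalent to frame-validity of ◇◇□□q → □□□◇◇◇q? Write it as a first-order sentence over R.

This is a Sahlqvist (Geach-type) schema ◇^2□^2q → □^3◇^3q.
First-order correspondent: ∀x ∀y ∀z ((xR²y ∧ xR³z) → ∃w (yR²w ∧ zR³w)).

∀x ∀y ∀z ((xR²y ∧ xR³z) → ∃w (yR²w ∧ zR³w))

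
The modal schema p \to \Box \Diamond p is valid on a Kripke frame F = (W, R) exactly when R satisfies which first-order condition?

Suppose p→□◇p is valid. Take Rxy and set V(p)={x}. Then p at x, so □◇p at x, so ◇p at y, so some z with Ryz has p; z=x, i.e. Ryx.
Conversely, on a frame with symmetry the schema holds at every world under every valuation.
So the correspondent is symmetry.

symmetry: \forall x \forall y (Rxy \to Ryx)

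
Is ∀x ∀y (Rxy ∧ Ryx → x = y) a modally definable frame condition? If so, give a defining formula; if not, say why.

If a class were modally definable it would be closed under surjective bounded morphisms (Goldblatt–Thomason).
The 6-cycle (worlds s,t,u,v,w,x with s→t→u→v→w→x→s) is antisymmetric. Sending even-indexed worlds to a and odd-indexed worlds to b is a surjective bounded morphism onto the two-world frame with a↔b, which is not antisymmetric.
So the class is not modally definable.

Not modally definable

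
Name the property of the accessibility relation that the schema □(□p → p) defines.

Shift-reflexivity

Suppose □(□p→p) is valid. Take Rxy and set V(p)={w : Ryw}. Then at y, □p holds; since □(□p→p) at x, □p→p at y, so p at y, i.e. Ryy.
Conversely, any frame satisfying ∀x ∀y (Rxy → Ryy) validates the schema.
So the correspondent is shift-reflexivity.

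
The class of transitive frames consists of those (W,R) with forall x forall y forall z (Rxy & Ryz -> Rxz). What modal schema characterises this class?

A defining formula is □p → □□p (the 4 axiom).

□p → □□p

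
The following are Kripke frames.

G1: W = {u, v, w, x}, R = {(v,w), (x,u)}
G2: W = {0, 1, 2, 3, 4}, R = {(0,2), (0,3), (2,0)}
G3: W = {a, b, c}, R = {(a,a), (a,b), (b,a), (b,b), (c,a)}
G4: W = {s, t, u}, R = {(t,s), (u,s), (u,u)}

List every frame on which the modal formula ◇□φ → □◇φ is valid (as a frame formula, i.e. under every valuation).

G3

This is the axiom for convergence; its first-order frame correspondent is ∀x ∀y ∀z (Rxy ∧ Rxz → ∃w (Ryw ∧ Rzw)).
G1: fails — Rvw and Rvw but w and w have no common successor.
G2: fails — R03 and R03 but 3 and 3 have no common successor.
G3: condition met.
G4: fails — Rts and Rts but s and s have no common successor.
Valid on: G3.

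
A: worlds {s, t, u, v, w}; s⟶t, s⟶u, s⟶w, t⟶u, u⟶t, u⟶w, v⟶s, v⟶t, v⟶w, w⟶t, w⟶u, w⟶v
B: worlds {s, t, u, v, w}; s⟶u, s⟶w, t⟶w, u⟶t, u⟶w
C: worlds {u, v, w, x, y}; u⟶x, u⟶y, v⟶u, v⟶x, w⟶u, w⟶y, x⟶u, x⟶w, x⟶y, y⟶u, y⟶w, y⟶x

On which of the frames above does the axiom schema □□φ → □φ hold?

Frame correspondent (Sahlqvist): ∀x ∀y (Rxy → ∃z (Rxz ∧ Rzy)) — i.e. density.
A: fails — Ruw but no z with Ruz and Rzw.
B: fails — Rut but no z with Ruz and Rzt.
C: satisfies the condition.

C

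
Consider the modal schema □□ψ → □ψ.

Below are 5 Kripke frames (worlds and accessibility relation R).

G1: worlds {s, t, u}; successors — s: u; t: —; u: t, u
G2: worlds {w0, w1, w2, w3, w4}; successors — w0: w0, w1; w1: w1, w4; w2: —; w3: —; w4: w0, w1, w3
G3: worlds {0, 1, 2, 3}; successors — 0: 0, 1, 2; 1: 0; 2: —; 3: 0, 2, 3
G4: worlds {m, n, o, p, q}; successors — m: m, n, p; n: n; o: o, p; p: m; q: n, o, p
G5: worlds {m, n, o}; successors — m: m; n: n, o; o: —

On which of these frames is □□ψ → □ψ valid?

G1, G3, G4, G5

Frame correspondent (Sahlqvist): ∀x ∀y (Rxy → ∃z (Rxz ∧ Rzy)) — i.e. density.
G1: satisfies the condition.
G2: fails — Rw4w3 but no z with Rw4z and Rzw3.
G3: satisfies the condition.
G4: satisfies the condition.
G5: satisfies the condition.
Valid on: G1, G3, G4, G5.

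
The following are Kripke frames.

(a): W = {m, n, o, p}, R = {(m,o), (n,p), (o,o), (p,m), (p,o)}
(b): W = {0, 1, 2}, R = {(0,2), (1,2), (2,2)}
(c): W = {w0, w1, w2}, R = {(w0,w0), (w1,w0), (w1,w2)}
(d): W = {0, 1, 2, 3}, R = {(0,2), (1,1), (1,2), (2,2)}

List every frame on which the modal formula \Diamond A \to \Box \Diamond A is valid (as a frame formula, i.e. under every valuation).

Frame correspondent (Sahlqvist): \forall x \forall y \forall z (Rxy \wedge Rxz \to Ryz) — i.e. the Euclidean property.
(a): fails — Rnp and Rnp but not Rpp.
(b): satisfies the condition.
(c): fails — Rw1w2 and Rw1w2 but not Rw2w2.
(d): fails — R12 and R11 but not R21.
Valid on: (b).

(b)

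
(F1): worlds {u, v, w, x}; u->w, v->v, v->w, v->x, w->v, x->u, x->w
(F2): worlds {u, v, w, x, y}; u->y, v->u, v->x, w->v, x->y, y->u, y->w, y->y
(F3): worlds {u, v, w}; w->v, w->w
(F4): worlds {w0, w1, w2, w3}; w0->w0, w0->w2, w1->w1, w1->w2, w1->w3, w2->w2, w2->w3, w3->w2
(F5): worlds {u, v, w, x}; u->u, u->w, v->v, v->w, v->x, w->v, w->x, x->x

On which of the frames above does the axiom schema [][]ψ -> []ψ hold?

This is the axiom for density; its first-order frame correspondent is forall x forall y (Rxy -> exists z (Rxz & Rzy)).
(F1): fails — Ruw but no z with Ruz and Rzw.
(F2): fails — Rvu but no z with Rvz and Rzu.
(F3): condition met.
(F4): condition met.
(F5): condition met.
Valid on: (F3), (F4), (F5).

(F3), (F4), (F5)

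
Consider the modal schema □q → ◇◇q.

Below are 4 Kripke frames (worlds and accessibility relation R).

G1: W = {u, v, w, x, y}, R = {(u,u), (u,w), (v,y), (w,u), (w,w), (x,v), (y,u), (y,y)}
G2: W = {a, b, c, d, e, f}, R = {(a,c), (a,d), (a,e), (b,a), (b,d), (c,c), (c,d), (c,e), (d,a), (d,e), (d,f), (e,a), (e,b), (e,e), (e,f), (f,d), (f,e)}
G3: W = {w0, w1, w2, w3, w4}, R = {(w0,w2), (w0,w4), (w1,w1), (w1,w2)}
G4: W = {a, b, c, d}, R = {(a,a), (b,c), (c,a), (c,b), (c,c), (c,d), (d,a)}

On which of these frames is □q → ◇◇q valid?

The schema corresponds to a generalized confluence (Geach) condition: ∀x ∃w (xRw ∧ xR²w).
G1: fails — at x but no t with xRt and xR²t.
G2: satisfies the condition.
G3: fails — at w0 but no w with w0Rw and w0R²w.
G4: satisfies the condition.
Valid on: G2, G4.

G2, G4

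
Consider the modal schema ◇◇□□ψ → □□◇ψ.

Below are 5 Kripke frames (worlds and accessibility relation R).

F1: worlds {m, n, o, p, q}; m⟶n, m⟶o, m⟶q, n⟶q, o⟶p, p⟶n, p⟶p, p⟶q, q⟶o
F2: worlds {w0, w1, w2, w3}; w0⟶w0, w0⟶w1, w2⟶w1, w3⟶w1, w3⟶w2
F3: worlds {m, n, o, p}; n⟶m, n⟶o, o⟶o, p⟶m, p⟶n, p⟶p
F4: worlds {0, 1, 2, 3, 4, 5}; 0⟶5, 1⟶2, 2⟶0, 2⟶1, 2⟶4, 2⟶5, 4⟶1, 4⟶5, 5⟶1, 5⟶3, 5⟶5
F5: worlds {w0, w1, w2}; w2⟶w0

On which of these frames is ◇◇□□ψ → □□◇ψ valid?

F5

The schema corresponds to a generalized confluence (Geach) condition: ∀x ∀y ∀z ((xR²y ∧ xR²z) → ∃w (yR²w ∧ zRw)).
F1: fails — mR²o, mR²q but no w with oR²w and qRw.
F2: fails — w0R²w0, w0R²w1 but no w with w0R²w and w1Rw.
F3: fails — pR²m, pR²m but no w with mR²w and mRw.
F4: fails — 0R²1, 0R²1 but no w with 1R²w and 1Rw.
F5: condition met.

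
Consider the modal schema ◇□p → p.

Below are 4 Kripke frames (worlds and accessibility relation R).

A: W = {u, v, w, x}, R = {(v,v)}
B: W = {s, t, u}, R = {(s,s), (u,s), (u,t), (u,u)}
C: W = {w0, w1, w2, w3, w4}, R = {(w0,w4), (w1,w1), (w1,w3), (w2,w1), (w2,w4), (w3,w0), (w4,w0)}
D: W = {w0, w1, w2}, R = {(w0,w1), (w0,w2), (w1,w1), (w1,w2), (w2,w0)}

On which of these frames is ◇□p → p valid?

A

This is the axiom for a generalized confluence (Geach) condition; its first-order frame correspondent is ∀x ∀y (xRy → ∃w (yRw ∧ x = w)).
A: satisfies the condition.
B: fails — uRs but no w with sRw and u=w.
C: fails — w1Rw3 but no w with w3Rw and w1=w.
D: fails — w0Rw1 but no w with w1Rw and w0=w.
Valid on: A.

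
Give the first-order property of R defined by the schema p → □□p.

∀x ∀z (xR²z → ∃w (x = w ∧ z = w))

This is a Sahlqvist (Geach-type) schema ◇^0□^0p → □^2◇^0p.
First-order correspondent: ∀x ∀z (xR²z → ∃w (x = w ∧ z = w)).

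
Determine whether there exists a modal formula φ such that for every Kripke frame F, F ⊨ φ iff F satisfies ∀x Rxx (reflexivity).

The condition is reflexivity. A defining modal formula is □r → r.
Suppose □r→r is valid. At any x set V(r)={w : Rxw}. Then □r holds at x, so r holds at x, i.e. Rxx.

Definable; □r → r defines it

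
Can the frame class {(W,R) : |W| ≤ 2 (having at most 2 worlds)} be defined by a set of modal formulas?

Any modally definable frame class is closed under disjoint unions.
Any modal formula valid on each of 3 disjoint one-world frames is valid on their disjoint union (validity is preserved under disjoint unions). Each one-world frame has |W|=1≤2, but the union has |W|=3.
Hence having at most 2 worlds is not modally definable.

Not definable by any modal formula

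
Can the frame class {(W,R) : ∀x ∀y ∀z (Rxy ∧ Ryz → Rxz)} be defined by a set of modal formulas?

Definable; □p → □□p defines it

Yes: it is transitivity, defined by the 4 schema □p → □□p.
Suppose □p→□□p is valid. Take Rxy, Ryz and set V(p)={w : Rxw}. Then □p at x, so □□p at x, so □p at y, so p at z, i.e. Rxz.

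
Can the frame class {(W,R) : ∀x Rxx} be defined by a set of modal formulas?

Definable; □q → q defines it

The condition is reflexivity. A defining modal formula is □q → q.
Suppose □q→q is valid. At any x set V(q)={w : Rxw}. Then □q holds at x, so q holds at x, i.e. Rxx.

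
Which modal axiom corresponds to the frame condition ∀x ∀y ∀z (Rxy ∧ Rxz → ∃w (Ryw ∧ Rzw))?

A defining formula is ◇□s → □◇s (the .2 axiom).

◇□s → □◇s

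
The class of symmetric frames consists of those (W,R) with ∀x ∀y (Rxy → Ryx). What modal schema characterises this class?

This is symmetry; the standard corresponding axiom is B: r → □◇r.

r → □◇r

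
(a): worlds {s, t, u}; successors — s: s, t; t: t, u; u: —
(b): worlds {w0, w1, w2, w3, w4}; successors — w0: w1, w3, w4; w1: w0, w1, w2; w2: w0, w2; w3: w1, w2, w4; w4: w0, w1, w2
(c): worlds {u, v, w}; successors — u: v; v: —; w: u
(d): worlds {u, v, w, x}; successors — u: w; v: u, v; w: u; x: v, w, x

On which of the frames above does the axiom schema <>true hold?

(b), (d)

Frame correspondent (Sahlqvist): forall x exists y Rxy — i.e. seriality.
(a): fails — world u has no successor.
(b): holds.
(c): fails — world v has no successor.
(d): holds.
Valid on: (b), (d).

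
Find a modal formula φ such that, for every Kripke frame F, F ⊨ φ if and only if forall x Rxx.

A defining formula is □r → r (the T axiom).
Suppose □r→r is valid. At any x set V(r)={w : Rxw}. Then □r holds at x, so r holds at x, i.e. Rxx.

□r → r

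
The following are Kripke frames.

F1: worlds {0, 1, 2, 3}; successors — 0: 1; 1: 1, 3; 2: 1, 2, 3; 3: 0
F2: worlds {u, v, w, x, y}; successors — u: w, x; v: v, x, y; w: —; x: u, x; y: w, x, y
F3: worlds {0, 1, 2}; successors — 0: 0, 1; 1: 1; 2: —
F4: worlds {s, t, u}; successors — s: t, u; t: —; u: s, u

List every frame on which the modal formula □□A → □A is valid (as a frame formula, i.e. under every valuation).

F3

The schema corresponds to density: ∀x ∀y (Rxy → ∃z (Rxz ∧ Rzy)).
F1: fails — R30 but no z with R3z and Rz0.
F2: fails — Ruw but no z with Ruz and Rzw.
F3: satisfies the condition.
F4: fails — Rst but no z with Rsz and Rzt.
Valid on: F3.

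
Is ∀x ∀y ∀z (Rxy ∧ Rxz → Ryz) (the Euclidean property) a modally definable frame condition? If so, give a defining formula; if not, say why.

Yes — defined by ◇p → □◇p

The condition is the Euclidean property. A defining modal formula is ◇p → □◇p.
Suppose ◇p→□◇p is valid. Take Rxy, Rxz and set V(p)={y}. Then ◇p at x, so □◇p at x, so ◇p at z, so some w with Rzw has p; w=y, i.e. Rzy. By symmetry of the argument, Ryz.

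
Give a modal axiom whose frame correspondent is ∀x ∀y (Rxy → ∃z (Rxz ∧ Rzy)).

□□p → □p

This is density; the standard corresponding axiom is C4: □□p → □p.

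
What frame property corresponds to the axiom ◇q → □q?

partial functionality: ∀x ∀y ∀z (Rxy ∧ Rxz → y = z)

This is the CD axiom.
Its frame correspondent is partial functionality — ∀x ∀y ∀z (Rxy ∧ Rxz → y = z).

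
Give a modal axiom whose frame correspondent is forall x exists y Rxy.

□p → ◇p

A defining formula is □p → ◇p (the D axiom).
Suppose □p→◇p is valid. At any x set V(p)=W. Then □p at x, so ◇p at x, so x has a successor.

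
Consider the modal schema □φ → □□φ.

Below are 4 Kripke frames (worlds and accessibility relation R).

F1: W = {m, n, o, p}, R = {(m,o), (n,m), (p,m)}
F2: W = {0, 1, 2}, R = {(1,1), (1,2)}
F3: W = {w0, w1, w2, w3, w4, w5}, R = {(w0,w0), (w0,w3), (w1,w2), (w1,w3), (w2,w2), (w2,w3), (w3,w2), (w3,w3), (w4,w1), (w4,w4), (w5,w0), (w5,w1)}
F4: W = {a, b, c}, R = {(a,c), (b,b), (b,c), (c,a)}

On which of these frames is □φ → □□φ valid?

F2

Frame correspondent (Sahlqvist): ∀x ∀y ∀z (Rxy ∧ Ryz → Rxz) — i.e. transitivity.
F1: fails — Rnm and Rmo but not Rno.
F2: condition met.
F3: fails — Rw4w1 and Rw1w2 but not Rw4w2.
F4: fails — Rac and Rca but not Raa.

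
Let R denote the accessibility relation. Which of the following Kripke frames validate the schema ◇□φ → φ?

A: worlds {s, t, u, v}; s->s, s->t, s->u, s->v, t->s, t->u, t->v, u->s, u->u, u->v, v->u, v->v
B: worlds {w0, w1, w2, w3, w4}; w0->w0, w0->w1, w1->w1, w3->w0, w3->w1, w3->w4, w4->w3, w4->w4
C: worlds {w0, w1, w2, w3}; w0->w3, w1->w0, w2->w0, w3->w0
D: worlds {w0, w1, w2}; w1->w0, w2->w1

none

Frame correspondent (Sahlqvist): ∀x ∀y (Rxy → Ryx) — i.e. symmetry.
A: fails — Rtv but not Rvt.
B: fails — Rw3w1 but not Rw1w3.
C: fails — Rw1w0 but not Rw0w1.
D: fails — Rw1w0 but not Rw0w1.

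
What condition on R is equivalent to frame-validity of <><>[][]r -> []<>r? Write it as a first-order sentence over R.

forall x forall y forall z ((x R^2 y & xRz) -> exists w (y R^2 w & zRw))

This is a Sahlqvist (Geach-type) schema ◇^2□^2r → □^1◇^1r.
Minimal-valuation argument: fix x; take any y with xR^2y and any z with xR^1z. Set V(r) to the set of worlds R-reachable from y in exactly 2 steps. Then □^2r holds at y, so the antecedent holds at x; validity forces ◇^1r at z, giving a w with zR^1w and yR^2w.
First-order correspondent: forall x forall y forall z ((x R^2 y & xRz) -> exists w (y R^2 w & zRw)).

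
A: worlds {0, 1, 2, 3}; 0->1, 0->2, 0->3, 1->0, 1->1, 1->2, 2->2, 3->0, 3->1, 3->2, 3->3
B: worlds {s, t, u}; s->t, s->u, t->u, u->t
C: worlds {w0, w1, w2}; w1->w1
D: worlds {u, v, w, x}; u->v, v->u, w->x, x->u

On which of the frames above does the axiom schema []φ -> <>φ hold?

A, B, D

The schema corresponds to seriality: forall x exists y Rxy.
A: holds.
B: holds.
C: fails — world w0 has no successor.
D: holds.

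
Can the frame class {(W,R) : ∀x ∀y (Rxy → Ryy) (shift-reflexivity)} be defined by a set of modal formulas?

Yes: it is shift-reflexivity, defined by the T□ schema □(□p → p).
Suppose □(□p→p) is valid. Take Rxy and set V(p)={w : Ryw}. Then at y, □p holds; since □(□p→p) at x, □p→p at y, so p at y, i.e. Ryy.

Definable; □(□p → p) defines it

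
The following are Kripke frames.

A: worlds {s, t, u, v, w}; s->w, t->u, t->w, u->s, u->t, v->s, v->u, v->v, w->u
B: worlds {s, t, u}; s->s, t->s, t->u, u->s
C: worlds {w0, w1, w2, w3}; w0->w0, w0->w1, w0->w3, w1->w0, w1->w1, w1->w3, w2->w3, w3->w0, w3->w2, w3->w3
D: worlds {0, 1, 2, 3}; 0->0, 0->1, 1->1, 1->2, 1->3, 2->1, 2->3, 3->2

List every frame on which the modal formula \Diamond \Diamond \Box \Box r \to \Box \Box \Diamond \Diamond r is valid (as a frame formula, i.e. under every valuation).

B, C, D

This is the axiom for a generalized confluence (Geach) condition; its first-order frame correspondent is \forall x \forall y \forall z ((x R^2 y \wedge x R^2 z) \to \exists w (y R^2 w \wedge z R^2 w)).
A: fails — uR²u, uR²w but no w* with uR²w* and wR²w*.
B: holds.
C: holds.
D: holds.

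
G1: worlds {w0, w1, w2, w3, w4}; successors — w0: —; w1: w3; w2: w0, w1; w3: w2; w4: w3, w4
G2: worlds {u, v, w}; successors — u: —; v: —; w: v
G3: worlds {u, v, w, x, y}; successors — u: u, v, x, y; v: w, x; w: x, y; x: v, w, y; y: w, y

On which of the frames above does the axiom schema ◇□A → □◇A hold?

This is the axiom for convergence; its first-order frame correspondent is ∀x ∀y ∀z (Rxy ∧ Rxz → ∃w (Ryw ∧ Rzw)).
G1: fails — Rw2w1 and Rw2w0 but w1 and w0 have no common successor.
G2: fails — Rwv and Rwv but v and v have no common successor.
G3: holds.
Valid on: G3.

G3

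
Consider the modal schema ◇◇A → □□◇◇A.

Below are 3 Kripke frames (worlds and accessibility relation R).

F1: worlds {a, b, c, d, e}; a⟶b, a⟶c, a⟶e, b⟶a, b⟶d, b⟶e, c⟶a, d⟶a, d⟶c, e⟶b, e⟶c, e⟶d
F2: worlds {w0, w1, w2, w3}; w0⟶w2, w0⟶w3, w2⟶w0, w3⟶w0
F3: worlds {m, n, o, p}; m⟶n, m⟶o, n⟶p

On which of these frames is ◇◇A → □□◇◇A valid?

F2

Frame correspondent (Sahlqvist): ∀x ∀y ∀z ((xR²y ∧ xR²z) → ∃w (y = w ∧ zR²w)) — i.e. a generalized confluence (Geach) condition.
F1: fails — aR²a, aR²c but no w with a=w and cR²w.
F2: ✓.
F3: fails — mR²p, mR²p but no w with p=w and pR²w.
Valid on: F2.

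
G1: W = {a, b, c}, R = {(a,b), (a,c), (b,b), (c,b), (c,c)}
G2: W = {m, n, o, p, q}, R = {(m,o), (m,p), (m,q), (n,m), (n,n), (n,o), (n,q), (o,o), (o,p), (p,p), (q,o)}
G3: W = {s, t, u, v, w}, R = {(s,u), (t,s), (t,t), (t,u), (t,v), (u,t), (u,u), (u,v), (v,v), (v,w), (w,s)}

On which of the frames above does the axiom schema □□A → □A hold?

G1

Frame correspondent (Sahlqvist): ∀x ∀y (Rxy → ∃z (Rxz ∧ Rzy)) — i.e. density.
G1: satisfies the condition.
G2: fails — Rmq but no z with Rmz and Rzq.
G3: fails — Rws but no z with Rwz and Rzs.
Valid on: G1.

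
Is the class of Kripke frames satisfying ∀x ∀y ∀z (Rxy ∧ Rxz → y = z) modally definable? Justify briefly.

Yes: it is partial functionality, defined by the CD schema ◇p → □p.
Suppose ◇p→□p is valid. Take Rxy, Rxz and set V(p)={y}. Then ◇p at x, so □p at x, so p at z, i.e. z=y.

Yes — defined by ◇p → □p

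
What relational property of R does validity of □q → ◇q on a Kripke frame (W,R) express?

Seriality

Suppose □q→◇q is valid. At any x set V(q)=W. Then □q at x, so ◇q at x, so x has a successor.
The converse is a direct semantic check.
Frame condition: ∀x ∃y Rxy.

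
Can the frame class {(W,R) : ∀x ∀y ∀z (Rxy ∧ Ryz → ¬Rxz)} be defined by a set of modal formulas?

No

If a class were modally definable it would be closed under surjective bounded morphisms (Goldblatt–Thomason).
The 3-cycle (worlds a,b,c with a→b→c→a) is intransitive. Mapping every world to a single reflexive point • is a surjective bounded morphism; the reflexive point is not intransitive (R••∧R•• but R••).
So no modal formula (or set of formulas) defines exactly the intransitive frames.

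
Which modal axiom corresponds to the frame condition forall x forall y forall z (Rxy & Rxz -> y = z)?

A defining formula is ◇q → □q (the CD axiom).

◇q → □q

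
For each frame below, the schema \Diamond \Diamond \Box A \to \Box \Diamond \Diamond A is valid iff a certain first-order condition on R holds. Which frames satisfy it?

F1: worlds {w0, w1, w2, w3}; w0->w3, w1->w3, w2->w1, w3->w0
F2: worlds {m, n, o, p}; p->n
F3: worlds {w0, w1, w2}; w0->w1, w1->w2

F1, F2

The schema corresponds to a generalized confluence (Geach) condition: \forall x \forall y \forall z ((x R^2 y \wedge xRz) \to \exists w (yRw \wedge z R^2 w)).
F1: satisfies the condition.
F2: satisfies the condition.
F3: fails — w0R²w2, w0Rw1 but no w with w2Rw and w1R²w.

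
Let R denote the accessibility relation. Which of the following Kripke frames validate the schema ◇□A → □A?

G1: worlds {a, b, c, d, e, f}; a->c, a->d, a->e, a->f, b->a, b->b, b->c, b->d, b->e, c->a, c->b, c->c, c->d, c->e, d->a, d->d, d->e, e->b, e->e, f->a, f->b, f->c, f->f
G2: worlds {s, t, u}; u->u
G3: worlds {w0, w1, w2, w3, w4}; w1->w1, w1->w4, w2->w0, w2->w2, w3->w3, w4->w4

G2

This is the axiom for the Euclidean property; its first-order frame correspondent is ∀x ∀y ∀z (Rxy ∧ Rxz → Ryz).
G1: fails — Rae and Raf but not Ref.
G2: condition met.
G3: fails — Rw1w4 and Rw1w1 but not Rw4w1.
Valid on: G2.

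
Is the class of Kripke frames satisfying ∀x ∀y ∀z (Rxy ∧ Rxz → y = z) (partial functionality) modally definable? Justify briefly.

Definable; ◇q → □q defines it

The condition is partial functionality. A defining modal formula is ◇q → □q.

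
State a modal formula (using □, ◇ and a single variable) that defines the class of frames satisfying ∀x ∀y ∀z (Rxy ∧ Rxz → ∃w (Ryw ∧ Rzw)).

◇□s → □◇s

A defining formula is ◇□s → □◇s (the .2 axiom).
Suppose ◇□s→□◇s is valid. Take Rxy, Rxz and set V(s)={w : Ryw}. Then □s at y so ◇□s at x, so □◇s at x, so ◇s at z, giving w with Rzw and Ryw.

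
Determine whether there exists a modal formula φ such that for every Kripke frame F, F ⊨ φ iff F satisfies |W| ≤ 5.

Not definable by any modal formula

Modal frame validity is preserved under disjoint unions.
Any modal formula valid on each of 6 disjoint one-world frames is valid on their disjoint union (validity is preserved under disjoint unions). Each one-world frame has |W|=1≤5, but the union has |W|=6.
So the class is not modally definable.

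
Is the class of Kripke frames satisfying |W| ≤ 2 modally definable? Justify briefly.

Any modally definable frame class is closed under disjoint unions.
Any modal formula valid on each of 3 disjoint one-world frames is valid on their disjoint union (validity is preserved under disjoint unions). Each one-world frame has |W|=1≤2, but the union has |W|=3.
So the class is not modally definable.

No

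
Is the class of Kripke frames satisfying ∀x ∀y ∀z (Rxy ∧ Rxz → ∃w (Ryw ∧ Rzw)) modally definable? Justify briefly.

Definable; ◇□r → □◇r defines it

The condition is convergence. A defining modal formula is ◇□r → □◇r.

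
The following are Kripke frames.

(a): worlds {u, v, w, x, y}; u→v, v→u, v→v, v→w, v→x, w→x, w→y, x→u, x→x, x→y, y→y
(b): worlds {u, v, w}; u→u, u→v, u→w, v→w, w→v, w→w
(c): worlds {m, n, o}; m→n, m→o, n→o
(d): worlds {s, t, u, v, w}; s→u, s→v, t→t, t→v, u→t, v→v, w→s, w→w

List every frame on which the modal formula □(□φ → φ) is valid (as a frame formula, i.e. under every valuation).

none

The schema corresponds to shift-reflexivity: ∀x ∀y (Rxy → Ryy).
(a): fails — Rvw but not Rww.
(b): fails — Ruv but not Rvv.
(c): fails — Rno but not Roo.
(d): fails — Rsu but not Ruu.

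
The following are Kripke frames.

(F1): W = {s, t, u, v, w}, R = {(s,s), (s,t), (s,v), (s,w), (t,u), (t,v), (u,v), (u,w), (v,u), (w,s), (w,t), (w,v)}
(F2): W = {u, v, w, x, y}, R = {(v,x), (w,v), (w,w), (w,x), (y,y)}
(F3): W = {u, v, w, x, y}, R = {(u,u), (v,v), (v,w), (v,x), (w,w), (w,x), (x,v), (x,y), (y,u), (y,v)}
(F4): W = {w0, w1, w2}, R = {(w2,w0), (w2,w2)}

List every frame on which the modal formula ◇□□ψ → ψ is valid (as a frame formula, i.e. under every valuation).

none

The schema corresponds to a generalized confluence (Geach) condition: ∀x ∀y (xRy → ∃w (yR²w ∧ x = w)).
(F1): fails — sRt but no w* with tR²w* and s=w*.
(F2): fails — vRx but no t with xR²t and v=t.
(F3): fails — yRu but no t with uR²t and y=t.
(F4): fails — w2Rw0 but no w with w0R²w and w2=w.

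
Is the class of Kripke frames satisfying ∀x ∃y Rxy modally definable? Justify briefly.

Yes: it is seriality, defined by the D schema □p → ◇p.

Yes, by □p → ◇p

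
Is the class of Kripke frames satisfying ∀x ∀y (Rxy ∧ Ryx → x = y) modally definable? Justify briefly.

Any modally definable frame class is closed under surjective bounded morphisms.
The 8-cycle (worlds w0,w1,w2,w3,w4,w5,w6,w7 with w0→w1→w2→w3→w4→w5→w6→w7→w0) is antisymmetric. Sending even-indexed worlds to s and odd-indexed worlds to t is a surjective bounded morphism onto the two-world frame with s↔t, which is not antisymmetric.
So no modal formula (or set of formulas) defines exactly the antisymmetric frames.

Not modally definable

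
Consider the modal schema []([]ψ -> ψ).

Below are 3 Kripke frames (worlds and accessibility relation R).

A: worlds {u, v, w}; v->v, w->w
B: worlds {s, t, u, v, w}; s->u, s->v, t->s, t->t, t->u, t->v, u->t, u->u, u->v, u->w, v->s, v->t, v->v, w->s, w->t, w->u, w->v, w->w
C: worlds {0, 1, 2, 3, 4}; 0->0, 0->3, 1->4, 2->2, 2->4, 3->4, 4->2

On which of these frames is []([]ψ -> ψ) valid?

A

This is the axiom for shift-reflexivity; its first-order frame correspondent is forall x forall y (Rxy -> Ryy).
A: ✓.
B: fails — Rts but not Rss.
C: fails — R34 but not R44.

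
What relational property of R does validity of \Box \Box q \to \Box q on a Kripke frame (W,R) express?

density

Suppose □□q→□q is valid. Take Rxy and set V(q)={w : xR²w}. Then □□q at x, so □q at x, so q at y, i.e. ∃z(Rxz∧Rzy).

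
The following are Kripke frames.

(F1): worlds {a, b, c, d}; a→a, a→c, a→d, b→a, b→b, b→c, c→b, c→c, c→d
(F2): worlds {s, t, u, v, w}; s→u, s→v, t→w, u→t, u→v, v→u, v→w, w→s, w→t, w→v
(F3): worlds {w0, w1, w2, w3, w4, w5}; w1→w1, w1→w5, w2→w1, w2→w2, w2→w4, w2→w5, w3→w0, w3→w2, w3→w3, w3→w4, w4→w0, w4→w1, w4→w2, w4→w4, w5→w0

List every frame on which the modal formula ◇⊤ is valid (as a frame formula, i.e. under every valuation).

The schema corresponds to seriality: ∀x ∃y Rxy.
(F1): fails — world d has no successor.
(F2): condition met.
(F3): fails — world w0 has no successor.
Valid on: (F2).

(F2)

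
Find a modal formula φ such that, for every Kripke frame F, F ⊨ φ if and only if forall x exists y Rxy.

□r → ◇r

The condition is seriality. The D schema □r → ◇r defines it.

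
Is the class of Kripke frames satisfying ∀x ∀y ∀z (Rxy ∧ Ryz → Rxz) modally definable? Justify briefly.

Yes, by □q → □□q

The condition is transitivity. A defining modal formula is □q → □□q.
Suppose □q→□□q is valid. Take Rxy, Ryz and set V(q)={w : Rxw}. Then □q at x, so □□q at x, so □q at y, so q at z, i.e. Rxz.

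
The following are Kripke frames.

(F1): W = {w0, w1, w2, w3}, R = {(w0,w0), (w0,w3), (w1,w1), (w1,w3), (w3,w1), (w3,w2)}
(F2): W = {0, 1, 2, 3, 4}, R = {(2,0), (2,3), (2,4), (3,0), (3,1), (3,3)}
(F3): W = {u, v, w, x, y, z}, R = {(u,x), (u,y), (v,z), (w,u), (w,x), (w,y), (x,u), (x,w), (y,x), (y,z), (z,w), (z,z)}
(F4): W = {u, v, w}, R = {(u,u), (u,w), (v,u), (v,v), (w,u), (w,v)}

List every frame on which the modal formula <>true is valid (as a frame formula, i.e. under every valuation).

(F3), (F4)

The schema corresponds to seriality: forall x exists y Rxy.
(F1): fails — world w2 has no successor.
(F2): fails — world 0 has no successor.
(F3): condition met.
(F4): condition met.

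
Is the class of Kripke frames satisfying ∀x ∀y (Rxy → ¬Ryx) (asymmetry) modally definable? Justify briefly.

Not modally definable

Modal frame validity is preserved under surjective bounded morphisms.
The 3-cycle (worlds s,t,u with s→t→u→s) is asymmetric. Mapping every world to a single reflexive point • is a surjective bounded morphism, and the reflexive point is not asymmetric (R•• but asymmetry requires ¬R••).
So the class is not modally definable.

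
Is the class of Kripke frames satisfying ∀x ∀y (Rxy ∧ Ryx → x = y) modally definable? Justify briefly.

If a class were modally definable it would be closed under surjective bounded morphisms (Goldblatt–Thomason).
The 8-cycle (worlds 0,1,2,3,4,5,6,7 with 0→1→2→3→4→5→6→7→0) is antisymmetric. Sending even-indexed worlds to s and odd-indexed worlds to t is a surjective bounded morphism onto the two-world frame with s↔t, which is not antisymmetric.
Hence antisymmetry is not modally definable.

Not modally definable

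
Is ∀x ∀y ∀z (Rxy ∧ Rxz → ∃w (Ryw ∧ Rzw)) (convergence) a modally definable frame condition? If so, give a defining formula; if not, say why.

The condition is convergence. A defining modal formula is ◇□p → □◇p.
Suppose ◇□p→□◇p is valid. Take Rxy, Rxz and set V(p)={w : Ryw}. Then □p at y so ◇□p at x, so □◇p at x, so ◇p at z, giving w with Rzw and Ryw.

Definable; ◇□p → □◇p defines it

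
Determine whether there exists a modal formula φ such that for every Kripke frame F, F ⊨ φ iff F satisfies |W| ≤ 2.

If a class were modally definable it would be closed under disjoint unions (Goldblatt–Thomason).
Any modal formula valid on each of 3 disjoint one-world frames is valid on their disjoint union (validity is preserved under disjoint unions). Each one-world frame has |W|=1≤2, but the union has |W|=3.
So the class is not modally definable.

Not definable by any modal formula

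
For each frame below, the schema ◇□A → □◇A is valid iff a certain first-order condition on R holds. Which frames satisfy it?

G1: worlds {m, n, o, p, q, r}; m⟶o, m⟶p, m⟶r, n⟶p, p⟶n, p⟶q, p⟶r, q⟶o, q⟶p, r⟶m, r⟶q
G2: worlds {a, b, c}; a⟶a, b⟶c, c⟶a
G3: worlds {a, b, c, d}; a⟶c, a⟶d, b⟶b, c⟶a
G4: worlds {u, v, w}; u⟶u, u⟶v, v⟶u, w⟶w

The schema corresponds to convergence: ∀x ∀y ∀z (Rxy ∧ Rxz → ∃w (Ryw ∧ Rzw)).
G1: fails — Rmr and Rmo but r and o have no common successor.
G2: satisfies the condition.
G3: fails — Rac and Rad but c and d have no common successor.
G4: satisfies the condition.
Valid on: G2, G4.

G2, G4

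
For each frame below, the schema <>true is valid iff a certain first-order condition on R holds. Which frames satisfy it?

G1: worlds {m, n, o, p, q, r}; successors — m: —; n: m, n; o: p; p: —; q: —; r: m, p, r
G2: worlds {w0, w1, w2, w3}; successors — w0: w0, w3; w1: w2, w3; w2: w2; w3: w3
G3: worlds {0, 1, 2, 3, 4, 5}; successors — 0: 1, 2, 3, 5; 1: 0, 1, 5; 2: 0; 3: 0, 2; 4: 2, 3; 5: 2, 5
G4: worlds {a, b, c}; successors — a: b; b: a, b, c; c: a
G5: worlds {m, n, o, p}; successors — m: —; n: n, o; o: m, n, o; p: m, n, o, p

Frame correspondent (Sahlqvist): forall x exists y Rxy — i.e. seriality.
G1: fails — world m has no successor.
G2: satisfies the condition.
G3: satisfies the condition.
G4: satisfies the condition.
G5: fails — world m has no successor.

G2, G3, G4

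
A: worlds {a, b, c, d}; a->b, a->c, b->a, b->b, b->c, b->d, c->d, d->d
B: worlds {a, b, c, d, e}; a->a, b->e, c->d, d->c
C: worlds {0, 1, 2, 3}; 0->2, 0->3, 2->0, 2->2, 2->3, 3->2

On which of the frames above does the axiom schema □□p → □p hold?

This is the axiom for density; its first-order frame correspondent is ∀x ∀y (Rxy → ∃z (Rxz ∧ Rzy)).
A: ✓.
B: fails — Rcd but no z with Rcz and Rzd.
C: ✓.

A, C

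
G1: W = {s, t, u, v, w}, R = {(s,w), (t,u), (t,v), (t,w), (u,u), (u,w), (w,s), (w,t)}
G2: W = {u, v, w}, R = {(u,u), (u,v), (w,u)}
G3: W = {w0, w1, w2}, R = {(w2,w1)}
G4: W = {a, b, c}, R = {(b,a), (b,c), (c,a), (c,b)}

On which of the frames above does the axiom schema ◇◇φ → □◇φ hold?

This is the axiom for a generalized confluence (Geach) condition; its first-order frame correspondent is ∀x ∀y ∀z ((xR²y ∧ xRz) → ∃w (y = w ∧ zRw)).
G1: fails — tR²s, tRu but no w* with s=w* and uRw*.
G2: fails — uR²u, uRv but no t with u=t and vRt.
G3: condition met.
G4: fails — bR²a, bRa but no w with a=w and aRw.
Valid on: G3.

G3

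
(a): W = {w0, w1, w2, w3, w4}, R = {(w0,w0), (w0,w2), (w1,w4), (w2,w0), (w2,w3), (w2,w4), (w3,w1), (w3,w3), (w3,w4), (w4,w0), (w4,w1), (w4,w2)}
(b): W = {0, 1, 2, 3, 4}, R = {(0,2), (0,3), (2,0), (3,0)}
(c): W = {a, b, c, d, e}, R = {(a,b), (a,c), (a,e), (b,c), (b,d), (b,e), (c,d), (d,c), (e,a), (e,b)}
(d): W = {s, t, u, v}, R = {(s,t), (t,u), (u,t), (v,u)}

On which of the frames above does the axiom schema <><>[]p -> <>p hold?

(b), (d)

This is the axiom for a generalized confluence (Geach) condition; its first-order frame correspondent is forall x forall y (x R^2 y -> exists w (yRw & xRw)).
(a): fails — w0R²w3 but no w with w3Rw and w0Rw.
(b): condition met.
(c): fails — aR²c but no w with cRw and aRw.
(d): condition met.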